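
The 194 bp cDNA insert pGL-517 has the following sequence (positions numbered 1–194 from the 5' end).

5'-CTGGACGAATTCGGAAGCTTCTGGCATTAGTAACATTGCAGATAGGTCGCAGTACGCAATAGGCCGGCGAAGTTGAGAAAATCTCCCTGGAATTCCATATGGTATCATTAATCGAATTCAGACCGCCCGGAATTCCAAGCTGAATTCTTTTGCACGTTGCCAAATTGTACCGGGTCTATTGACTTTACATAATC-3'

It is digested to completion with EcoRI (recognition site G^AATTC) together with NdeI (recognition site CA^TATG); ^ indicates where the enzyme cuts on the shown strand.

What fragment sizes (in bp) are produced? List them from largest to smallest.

83, 52, 17, 16, 12, 7, 7 bp

EcoRI sites (GAATTC) start at positions 7, 90, 114, 130, 142.
EcoRI cuts after the first base of each site, so after positions 7, 90, 114, 130, 142.
The NdeI site (CATATG) starts at position 96.
NdeI cuts after base 2 of each site, so after position 97.
Combined cut positions: 7, 90, 97, 114, 130, 142.
Linear molecule, 6 cuts → 7 fragments:
  1–7 → 7 bp
  8–90 → 83 bp
  91–97 → 7 bp
  98–114 → 17 bp
  115–130 → 16 bp
  131–142 → 12 bp
  143–194 → 52 bp
Sorted largest to smallest: 83, 52, 17, 16, 12, 7, 7 bp.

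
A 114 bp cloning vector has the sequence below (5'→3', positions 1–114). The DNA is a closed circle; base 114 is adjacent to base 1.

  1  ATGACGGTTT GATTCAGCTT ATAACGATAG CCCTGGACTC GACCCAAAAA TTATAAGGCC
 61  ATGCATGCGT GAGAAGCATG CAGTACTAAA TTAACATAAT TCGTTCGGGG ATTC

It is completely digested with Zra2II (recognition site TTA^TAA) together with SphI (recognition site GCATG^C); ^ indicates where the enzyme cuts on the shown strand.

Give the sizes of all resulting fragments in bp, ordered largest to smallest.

Zra2II sites (TTATAA) start at positions 19, 51.
Zra2II cuts after base 3 of each site, so after positions 21, 53.
SphI sites (GCATGC) start at positions 63, 76.
SphI cuts after base 5 of each site (before the last base), so after positions 67, 80.
Combined cut positions: 21, 53, 67, 80.
Circular molecule, 4 cuts → 4 fragments:
  22–53 → 32 bp
  54–67 → 14 bp
  68–80 → 13 bp
  81–114 then 1–21 → 34 + 21 = 55 bp
Sorted largest to smallest: 55, 32, 14, 13 bp.

55, 32, 14, 13 bp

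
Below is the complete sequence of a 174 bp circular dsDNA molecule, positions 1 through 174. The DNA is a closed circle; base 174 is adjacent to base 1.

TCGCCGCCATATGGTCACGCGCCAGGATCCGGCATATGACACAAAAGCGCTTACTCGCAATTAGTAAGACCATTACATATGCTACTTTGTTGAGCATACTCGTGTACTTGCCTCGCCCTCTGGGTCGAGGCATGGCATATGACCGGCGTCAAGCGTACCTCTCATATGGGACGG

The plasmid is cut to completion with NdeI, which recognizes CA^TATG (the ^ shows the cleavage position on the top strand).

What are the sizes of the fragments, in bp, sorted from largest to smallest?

60, 43, 27, 25, 19 bp

NdeI sites (CATATG) start at positions 8, 33, 76, 136, 163.
NdeI cuts after base 2 of each site, so after positions 9, 34, 77, 137, 164.
Circular molecule, 5 cuts → 5 fragments:
  10–34 → 25 bp
  35–77 → 43 bp
  78–137 → 60 bp
  138–164 → 27 bp
  165–174 then 1–9 → 10 + 9 = 19 bp
Sorted largest to smallest: 60, 43, 27, 25, 19 bp.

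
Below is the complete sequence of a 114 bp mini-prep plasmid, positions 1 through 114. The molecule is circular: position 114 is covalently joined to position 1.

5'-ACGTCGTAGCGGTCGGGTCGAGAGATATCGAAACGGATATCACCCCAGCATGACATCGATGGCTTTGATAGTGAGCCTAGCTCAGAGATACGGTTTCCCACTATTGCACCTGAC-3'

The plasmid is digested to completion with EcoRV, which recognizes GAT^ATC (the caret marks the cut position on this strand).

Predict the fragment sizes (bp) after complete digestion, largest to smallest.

102, 12 bp

EcoRV sites (GATATC) start at positions 24, 36.
EcoRV cuts after base 3 of each site, so after positions 26, 38.
Circular molecule, 2 cuts → 2 fragments:
  27–38 → 12 bp
  39–114 then 1–26 → 76 + 26 = 102 bp
Sorted largest to smallest: 102, 12 bp.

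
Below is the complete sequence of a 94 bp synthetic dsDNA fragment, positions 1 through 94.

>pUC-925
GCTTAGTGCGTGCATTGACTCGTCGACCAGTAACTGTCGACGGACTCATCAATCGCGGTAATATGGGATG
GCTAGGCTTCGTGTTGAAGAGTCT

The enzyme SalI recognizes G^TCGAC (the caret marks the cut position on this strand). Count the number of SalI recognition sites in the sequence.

GTCGAC occurs starting at positions 22, 36.
SalI cuts at 2 sites.

2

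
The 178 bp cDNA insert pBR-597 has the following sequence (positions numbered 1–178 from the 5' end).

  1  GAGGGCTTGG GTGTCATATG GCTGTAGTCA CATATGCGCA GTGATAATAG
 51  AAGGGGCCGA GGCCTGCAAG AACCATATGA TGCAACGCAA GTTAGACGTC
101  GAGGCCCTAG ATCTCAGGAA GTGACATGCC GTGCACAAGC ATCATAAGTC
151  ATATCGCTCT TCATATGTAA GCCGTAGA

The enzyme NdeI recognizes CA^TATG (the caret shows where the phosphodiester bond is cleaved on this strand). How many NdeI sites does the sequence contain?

4

CATATG occurs starting at positions 15, 31, 74, 162.
NdeI cuts at 4 sites.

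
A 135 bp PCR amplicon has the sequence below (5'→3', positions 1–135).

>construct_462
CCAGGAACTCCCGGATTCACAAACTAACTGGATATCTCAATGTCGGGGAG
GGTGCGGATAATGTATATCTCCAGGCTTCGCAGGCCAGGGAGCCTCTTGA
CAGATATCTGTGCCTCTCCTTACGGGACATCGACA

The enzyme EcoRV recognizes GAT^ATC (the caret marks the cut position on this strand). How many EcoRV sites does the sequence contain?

2

GATATC occurs starting at positions 31, 103.
EcoRV cuts at 2 sites.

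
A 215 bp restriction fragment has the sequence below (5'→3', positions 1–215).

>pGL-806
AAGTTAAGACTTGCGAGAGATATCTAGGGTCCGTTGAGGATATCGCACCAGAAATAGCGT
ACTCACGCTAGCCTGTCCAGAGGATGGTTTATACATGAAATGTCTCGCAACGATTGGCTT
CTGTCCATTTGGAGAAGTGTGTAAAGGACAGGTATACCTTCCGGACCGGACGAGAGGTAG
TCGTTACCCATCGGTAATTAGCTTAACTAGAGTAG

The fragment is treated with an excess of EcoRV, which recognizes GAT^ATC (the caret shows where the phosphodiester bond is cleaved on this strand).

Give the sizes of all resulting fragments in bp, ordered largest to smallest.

EcoRV sites (GATATC) start at positions 19, 39.
EcoRV cuts after base 3 of each site, so after positions 21, 41.
Linear molecule, 2 cuts → 3 fragments:
  1–21 → 21 bp
  22–41 → 20 bp
  42–215 → 174 bp
Sorted largest to smallest: 174, 21, 20 bp.

174, 21, 20 bp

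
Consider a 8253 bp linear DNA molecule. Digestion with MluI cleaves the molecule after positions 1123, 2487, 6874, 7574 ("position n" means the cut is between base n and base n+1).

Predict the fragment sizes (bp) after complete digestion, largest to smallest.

Linear molecule, 4 cuts → 5 fragments:
  1123 − 0 = 1123 bp
  2487 − 1123 = 1364 bp
  6874 − 2487 = 4387 bp
  7574 − 6874 = 700 bp
  8253 − 7574 = 679 bp
Sorted largest to smallest: 4387, 1364, 1123, 700, 679 bp.

4387, 1364, 1123, 700, 679 bp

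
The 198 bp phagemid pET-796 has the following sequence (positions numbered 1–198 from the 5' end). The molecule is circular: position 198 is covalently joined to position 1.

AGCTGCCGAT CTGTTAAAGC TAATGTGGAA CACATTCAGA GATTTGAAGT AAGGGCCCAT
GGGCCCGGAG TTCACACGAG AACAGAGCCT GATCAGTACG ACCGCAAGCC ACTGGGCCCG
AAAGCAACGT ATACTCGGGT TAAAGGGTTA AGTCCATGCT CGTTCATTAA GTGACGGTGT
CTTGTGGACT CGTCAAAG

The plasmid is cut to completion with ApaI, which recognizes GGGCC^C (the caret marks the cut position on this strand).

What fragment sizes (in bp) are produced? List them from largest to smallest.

ApaI sites (GGGCCC) start at positions 53, 61, 114.
ApaI cuts after base 5 of each site (before the last base), so after positions 57, 65, 118.
Circular molecule, 3 cuts → 3 fragments:
  58–65 → 8 bp
  66–118 → 53 bp
  119–198 then 1–57 → 80 + 57 = 137 bp
Sorted largest to smallest: 137, 53, 8 bp.

137, 53, 8 bp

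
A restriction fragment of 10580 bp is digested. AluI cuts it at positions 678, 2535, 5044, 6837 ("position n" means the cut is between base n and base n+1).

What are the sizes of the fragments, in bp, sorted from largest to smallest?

Linear molecule, 4 cuts → 5 fragments:
  678 − 0 = 678 bp
  2535 − 678 = 1857 bp
  5044 − 2535 = 2509 bp
  6837 − 5044 = 1793 bp
  10580 − 6837 = 3743 bp
Sorted largest to smallest: 3743, 2509, 1857, 1793, 678 bp.

3743, 2509, 1857, 1793, 678 bp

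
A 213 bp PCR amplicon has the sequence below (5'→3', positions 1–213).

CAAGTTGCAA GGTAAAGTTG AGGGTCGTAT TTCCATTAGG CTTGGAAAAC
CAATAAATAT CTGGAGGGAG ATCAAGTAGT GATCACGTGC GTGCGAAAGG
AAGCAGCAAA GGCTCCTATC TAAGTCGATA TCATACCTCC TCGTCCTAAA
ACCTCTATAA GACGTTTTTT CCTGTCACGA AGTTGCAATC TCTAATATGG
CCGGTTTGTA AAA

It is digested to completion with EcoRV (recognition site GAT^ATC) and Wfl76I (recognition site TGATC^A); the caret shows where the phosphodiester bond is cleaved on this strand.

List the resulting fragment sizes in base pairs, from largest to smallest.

The EcoRV site (GATATC) starts at position 127.
EcoRV cuts after base 3 of each site, so after position 129.
The Wfl76I site (TGATCA) starts at position 80.
Wfl76I cuts after base 5 of each site (before the last base), so after position 84.
Combined cut positions: 84, 129.
Linear molecule, 2 cuts → 3 fragments:
  1–84 → 84 bp
  85–129 → 45 bp
  130–213 → 84 bp
Sorted largest to smallest: 84, 84, 45 bp.

84, 84, 45 bp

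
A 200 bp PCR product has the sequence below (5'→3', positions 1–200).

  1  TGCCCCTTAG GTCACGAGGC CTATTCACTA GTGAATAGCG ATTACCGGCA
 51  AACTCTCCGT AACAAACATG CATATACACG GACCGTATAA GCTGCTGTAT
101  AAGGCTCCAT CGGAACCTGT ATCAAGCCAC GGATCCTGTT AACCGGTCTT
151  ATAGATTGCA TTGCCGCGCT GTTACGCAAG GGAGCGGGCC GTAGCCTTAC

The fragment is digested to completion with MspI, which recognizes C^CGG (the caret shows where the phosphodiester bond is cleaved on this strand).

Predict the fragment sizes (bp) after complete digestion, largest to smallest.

98, 57, 45 bp

MspI sites (CCGG) start at positions 45, 143.
MspI cuts after the first base of each site, so after positions 45, 143.
Linear molecule, 2 cuts → 3 fragments:
  1–45 → 45 bp
  46–143 → 98 bp
  144–200 → 57 bp
Sorted largest to smallest: 98, 57, 45 bp.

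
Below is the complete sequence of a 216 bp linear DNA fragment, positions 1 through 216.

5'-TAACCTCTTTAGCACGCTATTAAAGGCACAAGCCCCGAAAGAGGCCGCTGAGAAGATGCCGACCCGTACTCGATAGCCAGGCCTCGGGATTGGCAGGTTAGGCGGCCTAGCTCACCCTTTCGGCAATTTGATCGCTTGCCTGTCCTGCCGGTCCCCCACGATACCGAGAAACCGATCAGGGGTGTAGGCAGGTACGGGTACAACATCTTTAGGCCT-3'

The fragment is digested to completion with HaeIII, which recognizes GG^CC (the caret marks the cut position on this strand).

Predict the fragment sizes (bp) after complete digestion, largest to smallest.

108, 44, 37, 24, 3 bp

HaeIII sites (GGCC) start at positions 43, 80, 104, 212.
HaeIII cuts after base 2 of each site, so after positions 44, 81, 105, 213.
Linear molecule, 4 cuts → 5 fragments:
  1–44 → 44 bp
  45–81 → 37 bp
  82–105 → 24 bp
  106–213 → 108 bp
  214–216 → 3 bp
Sorted largest to smallest: 108, 44, 37, 24, 3 bp.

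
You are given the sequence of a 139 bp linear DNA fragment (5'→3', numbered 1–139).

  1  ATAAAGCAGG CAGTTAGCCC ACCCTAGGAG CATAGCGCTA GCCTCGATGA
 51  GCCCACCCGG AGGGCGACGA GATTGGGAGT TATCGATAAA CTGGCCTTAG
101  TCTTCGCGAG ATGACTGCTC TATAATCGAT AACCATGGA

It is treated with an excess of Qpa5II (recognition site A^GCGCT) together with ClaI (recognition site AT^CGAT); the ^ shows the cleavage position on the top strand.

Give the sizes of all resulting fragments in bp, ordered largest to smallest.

49, 43, 34, 13 bp

The Qpa5II site (AGCGCT) starts at position 34.
Qpa5II cuts after the first base of each site, so after position 34.
ClaI sites (ATCGAT) start at positions 82, 125.
ClaI cuts after base 2 of each site, so after positions 83, 126.
Combined cut positions: 34, 83, 126.
Linear molecule, 3 cuts → 4 fragments:
  1–34 → 34 bp
  35–83 → 49 bp
  84–126 → 43 bp
  127–139 → 13 bp
Sorted largest to smallest: 49, 43, 34, 13 bp.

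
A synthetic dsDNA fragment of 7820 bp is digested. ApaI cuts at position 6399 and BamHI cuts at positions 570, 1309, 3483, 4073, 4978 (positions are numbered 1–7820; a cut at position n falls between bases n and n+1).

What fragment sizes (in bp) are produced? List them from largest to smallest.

2174, 1421, 1421, 905, 739, 590, 570 bp

Combined cut positions (sorted): 570, 1309, 3483, 4073, 4978, 6399.
Linear molecule, 6 cuts → 7 fragments:
  570 − 0 = 570 bp
  1309 − 570 = 739 bp
  3483 − 1309 = 2174 bp
  4073 − 3483 = 590 bp
  4978 − 4073 = 905 bp
  6399 − 4978 = 1421 bp
  7820 − 6399 = 1421 bp
Sorted largest to smallest: 2174, 1421, 1421, 905, 739, 590, 570 bp.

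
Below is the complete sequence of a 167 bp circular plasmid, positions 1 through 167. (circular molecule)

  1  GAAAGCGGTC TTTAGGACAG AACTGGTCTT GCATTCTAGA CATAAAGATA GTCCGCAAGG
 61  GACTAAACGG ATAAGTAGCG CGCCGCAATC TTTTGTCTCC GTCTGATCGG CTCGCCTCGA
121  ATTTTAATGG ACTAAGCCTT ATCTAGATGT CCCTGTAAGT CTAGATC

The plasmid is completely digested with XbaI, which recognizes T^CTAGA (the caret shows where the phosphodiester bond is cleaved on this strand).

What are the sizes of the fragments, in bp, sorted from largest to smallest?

107, 42, 18 bp

XbaI sites (TCTAGA) start at positions 35, 142, 160.
XbaI cuts after the first base of each site, so after positions 35, 142, 160.
Circular molecule, 3 cuts → 3 fragments:
  36–142 → 107 bp
  143–160 → 18 bp
  161–167 then 1–35 → 7 + 35 = 42 bp
Sorted largest to smallest: 107, 42, 18 bp.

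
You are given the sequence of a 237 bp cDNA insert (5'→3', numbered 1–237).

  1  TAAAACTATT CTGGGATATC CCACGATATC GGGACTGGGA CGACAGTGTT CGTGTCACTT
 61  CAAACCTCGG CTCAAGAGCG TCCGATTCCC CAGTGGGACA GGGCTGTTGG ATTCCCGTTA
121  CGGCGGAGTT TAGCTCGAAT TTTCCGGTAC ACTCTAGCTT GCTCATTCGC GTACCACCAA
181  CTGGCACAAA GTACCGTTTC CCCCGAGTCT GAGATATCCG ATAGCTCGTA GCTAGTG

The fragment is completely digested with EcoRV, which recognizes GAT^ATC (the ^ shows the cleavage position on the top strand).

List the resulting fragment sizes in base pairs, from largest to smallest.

EcoRV sites (GATATC) start at positions 15, 25, 213.
EcoRV cuts after base 3 of each site, so after positions 17, 27, 215.
Linear molecule, 3 cuts → 4 fragments:
  1–17 → 17 bp
  18–27 → 10 bp
  28–215 → 188 bp
  216–237 → 22 bp
Sorted largest to smallest: 188, 22, 17, 10 bp.

188, 22, 17, 10 bp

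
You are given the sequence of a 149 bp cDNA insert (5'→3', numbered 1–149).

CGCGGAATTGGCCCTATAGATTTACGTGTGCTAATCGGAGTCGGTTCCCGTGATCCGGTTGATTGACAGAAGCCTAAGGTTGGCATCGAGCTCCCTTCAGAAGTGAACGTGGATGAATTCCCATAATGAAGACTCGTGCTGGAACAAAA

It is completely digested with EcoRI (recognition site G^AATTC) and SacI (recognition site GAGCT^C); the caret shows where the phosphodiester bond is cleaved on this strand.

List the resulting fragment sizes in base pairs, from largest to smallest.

The EcoRI site (GAATTC) starts at position 115.
EcoRI cuts after the first base of each site, so after position 115.
The SacI site (GAGCTC) starts at position 88.
SacI cuts after base 5 of each site (before the last base), so after position 92.
Combined cut positions: 92, 115.
Linear molecule, 2 cuts → 3 fragments:
  1–92 → 92 bp
  93–115 → 23 bp
  116–149 → 34 bp
Sorted largest to smallest: 92, 34, 23 bp.

92, 34, 23 bp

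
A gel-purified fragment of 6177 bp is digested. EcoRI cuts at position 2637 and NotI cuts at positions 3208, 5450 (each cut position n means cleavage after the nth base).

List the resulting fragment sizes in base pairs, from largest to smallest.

2637, 2242, 727, 571 bp

Combined cut positions (sorted): 2637, 3208, 5450.
Linear molecule, 3 cuts → 4 fragments:
  2637 − 0 = 2637 bp
  3208 − 2637 = 571 bp
  5450 − 3208 = 2242 bp
  6177 − 5450 = 727 bp
Sorted largest to smallest: 2637, 2242, 727, 571 bp.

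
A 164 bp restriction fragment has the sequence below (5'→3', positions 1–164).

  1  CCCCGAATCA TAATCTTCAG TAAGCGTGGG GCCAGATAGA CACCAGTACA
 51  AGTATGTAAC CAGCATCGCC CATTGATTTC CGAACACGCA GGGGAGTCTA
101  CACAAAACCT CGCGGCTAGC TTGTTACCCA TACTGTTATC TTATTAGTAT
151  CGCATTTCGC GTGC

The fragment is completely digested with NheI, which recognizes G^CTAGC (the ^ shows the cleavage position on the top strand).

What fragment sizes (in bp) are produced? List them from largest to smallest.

115, 49 bp

The NheI site (GCTAGC) starts at position 115.
NheI cuts after the first base of each site, so after position 115.
Linear molecule, 1 cut → 2 fragments:
  1–115 → 115 bp
  116–164 → 49 bp
Sorted largest to smallest: 115, 49 bp.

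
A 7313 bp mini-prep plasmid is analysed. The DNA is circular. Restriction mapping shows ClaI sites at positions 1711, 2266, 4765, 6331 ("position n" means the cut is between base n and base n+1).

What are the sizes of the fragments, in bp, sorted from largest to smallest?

2693, 2499, 1566, 555 bp

Circular molecule, 4 cuts → 4 fragments:
  2266 − 1711 = 555 bp
  4765 − 2266 = 2499 bp
  6331 − 4765 = 1566 bp
  wrap: 7313 − 6331 + 1711 = 2693 bp
Sorted largest to smallest: 2693, 2499, 1566, 555 bp.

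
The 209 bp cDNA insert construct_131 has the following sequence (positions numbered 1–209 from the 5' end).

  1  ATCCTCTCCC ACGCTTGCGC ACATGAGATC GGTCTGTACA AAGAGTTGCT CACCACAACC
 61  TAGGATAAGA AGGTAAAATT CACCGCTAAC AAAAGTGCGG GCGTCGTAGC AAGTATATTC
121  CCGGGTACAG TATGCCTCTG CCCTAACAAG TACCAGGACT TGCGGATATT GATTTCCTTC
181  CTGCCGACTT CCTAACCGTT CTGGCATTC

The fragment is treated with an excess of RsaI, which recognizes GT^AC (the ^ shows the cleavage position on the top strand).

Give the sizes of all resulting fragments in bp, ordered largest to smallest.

89, 58, 37, 25 bp

RsaI sites (GTAC) start at positions 36, 125, 150.
RsaI cuts after base 2 of each site, so after positions 37, 126, 151.
Linear molecule, 3 cuts → 4 fragments:
  1–37 → 37 bp
  38–126 → 89 bp
  127–151 → 25 bp
  152–209 → 58 bp
Sorted largest to smallest: 89, 58, 37, 25 bp.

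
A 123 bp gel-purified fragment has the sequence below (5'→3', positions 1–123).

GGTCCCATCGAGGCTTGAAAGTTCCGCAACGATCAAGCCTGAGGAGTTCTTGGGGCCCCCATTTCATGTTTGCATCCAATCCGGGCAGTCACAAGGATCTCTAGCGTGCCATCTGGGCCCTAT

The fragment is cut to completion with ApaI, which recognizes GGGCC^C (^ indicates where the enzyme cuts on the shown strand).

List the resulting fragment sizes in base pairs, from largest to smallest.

ApaI sites (GGGCCC) start at positions 53, 115.
ApaI cuts after base 5 of each site (before the last base), so after positions 57, 119.
Linear molecule, 2 cuts → 3 fragments:
  1–57 → 57 bp
  58–119 → 62 bp
  120–123 → 4 bp
Sorted largest to smallest: 62, 57, 4 bp.

62, 57, 4 bp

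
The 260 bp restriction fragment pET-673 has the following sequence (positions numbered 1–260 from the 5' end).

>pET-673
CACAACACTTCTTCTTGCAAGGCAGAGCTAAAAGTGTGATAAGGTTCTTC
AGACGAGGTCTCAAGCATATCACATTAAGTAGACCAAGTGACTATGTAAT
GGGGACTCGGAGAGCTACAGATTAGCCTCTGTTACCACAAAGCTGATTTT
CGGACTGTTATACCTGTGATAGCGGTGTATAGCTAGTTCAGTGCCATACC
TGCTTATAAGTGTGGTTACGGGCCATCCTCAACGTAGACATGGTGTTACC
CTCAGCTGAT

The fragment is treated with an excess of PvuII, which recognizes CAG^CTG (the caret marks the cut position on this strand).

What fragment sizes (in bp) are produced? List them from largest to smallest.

255, 5 bp

The PvuII site (CAGCTG) starts at position 253.
PvuII cuts after base 3 of each site, so after position 255.
Linear molecule, 1 cut → 2 fragments:
  1–255 → 255 bp
  256–260 → 5 bp
Sorted largest to smallest: 255, 5 bp.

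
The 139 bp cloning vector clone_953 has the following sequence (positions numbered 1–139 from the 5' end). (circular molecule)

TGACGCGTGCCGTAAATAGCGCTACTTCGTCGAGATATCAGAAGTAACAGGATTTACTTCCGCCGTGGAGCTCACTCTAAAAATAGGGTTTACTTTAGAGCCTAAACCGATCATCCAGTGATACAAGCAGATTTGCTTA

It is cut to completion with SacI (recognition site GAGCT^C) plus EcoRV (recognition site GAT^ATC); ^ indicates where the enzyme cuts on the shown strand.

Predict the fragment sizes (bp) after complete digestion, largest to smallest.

103, 36 bp

The SacI site (GAGCTC) starts at position 68.
SacI cuts after base 5 of each site (before the last base), so after position 72.
The EcoRV site (GATATC) starts at position 34.
EcoRV cuts after base 3 of each site, so after position 36.
Combined cut positions: 36, 72.
Circular molecule, 2 cuts → 2 fragments:
  37–72 → 36 bp
  73–139 then 1–36 → 67 + 36 = 103 bp
Sorted largest to smallest: 103, 36 bp.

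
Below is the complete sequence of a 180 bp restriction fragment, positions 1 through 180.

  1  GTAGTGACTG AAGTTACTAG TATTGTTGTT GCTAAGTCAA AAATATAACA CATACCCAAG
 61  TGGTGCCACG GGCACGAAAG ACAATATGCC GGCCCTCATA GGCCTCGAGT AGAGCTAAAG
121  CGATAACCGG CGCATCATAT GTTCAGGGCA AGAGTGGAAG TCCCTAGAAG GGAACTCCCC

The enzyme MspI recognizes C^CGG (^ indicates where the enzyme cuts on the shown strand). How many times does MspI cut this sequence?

CCGG occurs starting at positions 89, 127.
MspI cuts at 2 sites.

2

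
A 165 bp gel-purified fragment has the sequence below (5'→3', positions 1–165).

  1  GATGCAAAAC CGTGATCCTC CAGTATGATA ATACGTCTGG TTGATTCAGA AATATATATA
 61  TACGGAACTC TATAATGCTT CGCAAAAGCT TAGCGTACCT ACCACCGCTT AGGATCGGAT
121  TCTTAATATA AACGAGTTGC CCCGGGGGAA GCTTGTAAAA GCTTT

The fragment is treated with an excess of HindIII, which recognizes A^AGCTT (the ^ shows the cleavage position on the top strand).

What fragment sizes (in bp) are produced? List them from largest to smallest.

HindIII sites (AAGCTT) start at positions 86, 149, 159.
HindIII cuts after the first base of each site, so after positions 86, 149, 159.
Linear molecule, 3 cuts → 4 fragments:
  1–86 → 86 bp
  87–149 → 63 bp
  150–159 → 10 bp
  160–165 → 6 bp
Sorted largest to smallest: 86, 63, 10, 6 bp.

86, 63, 10, 6 bp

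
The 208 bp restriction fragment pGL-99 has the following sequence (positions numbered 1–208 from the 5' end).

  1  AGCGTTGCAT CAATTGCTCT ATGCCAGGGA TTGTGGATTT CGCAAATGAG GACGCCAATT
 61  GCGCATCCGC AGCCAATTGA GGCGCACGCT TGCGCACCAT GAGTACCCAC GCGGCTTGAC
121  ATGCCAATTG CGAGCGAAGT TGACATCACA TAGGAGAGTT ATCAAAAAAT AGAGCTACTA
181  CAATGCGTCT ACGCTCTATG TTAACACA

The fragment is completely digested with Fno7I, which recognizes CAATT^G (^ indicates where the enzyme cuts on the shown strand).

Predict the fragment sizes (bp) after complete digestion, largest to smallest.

79, 51, 45, 18, 15 bp

Fno7I sites (CAATTG) start at positions 11, 56, 74, 125.
Fno7I cuts after base 5 of each site (before the last base), so after positions 15, 60, 78, 129.
Linear molecule, 4 cuts → 5 fragments:
  1–15 → 15 bp
  16–60 → 45 bp
  61–78 → 18 bp
  79–129 → 51 bp
  130–208 → 79 bp
Sorted largest to smallest: 79, 51, 45, 18, 15 bp.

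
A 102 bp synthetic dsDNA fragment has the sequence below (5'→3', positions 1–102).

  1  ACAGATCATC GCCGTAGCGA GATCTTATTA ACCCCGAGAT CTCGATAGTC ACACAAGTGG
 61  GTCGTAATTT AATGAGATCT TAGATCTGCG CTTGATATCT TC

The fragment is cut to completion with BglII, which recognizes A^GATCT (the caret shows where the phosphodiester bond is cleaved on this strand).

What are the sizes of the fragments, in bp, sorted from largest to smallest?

38, 20, 20, 17, 7 bp

BglII sites (AGATCT) start at positions 20, 37, 75, 82.
BglII cuts after the first base of each site, so after positions 20, 37, 75, 82.
Linear molecule, 4 cuts → 5 fragments:
  1–20 → 20 bp
  21–37 → 17 bp
  38–75 → 38 bp
  76–82 → 7 bp
  83–102 → 20 bp
Sorted largest to smallest: 38, 20, 20, 17, 7 bp.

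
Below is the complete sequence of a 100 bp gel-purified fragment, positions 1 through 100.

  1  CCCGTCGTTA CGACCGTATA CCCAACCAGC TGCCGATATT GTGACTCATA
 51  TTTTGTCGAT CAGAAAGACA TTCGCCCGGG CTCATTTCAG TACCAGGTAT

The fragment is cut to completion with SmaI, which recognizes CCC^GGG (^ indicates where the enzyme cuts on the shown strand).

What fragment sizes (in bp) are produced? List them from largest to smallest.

77, 23 bp

The SmaI site (CCCGGG) starts at position 75.
SmaI cuts after base 3 of each site, so after position 77.
Linear molecule, 1 cut → 2 fragments:
  1–77 → 77 bp
  78–100 → 23 bp
Sorted largest to smallest: 77, 23 bp.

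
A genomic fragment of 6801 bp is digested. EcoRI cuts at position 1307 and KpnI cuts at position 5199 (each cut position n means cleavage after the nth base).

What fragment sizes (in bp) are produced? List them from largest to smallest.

3892, 1602, 1307 bp

Combined cut positions (sorted): 1307, 5199.
Linear molecule, 2 cuts → 3 fragments:
  1307 − 0 = 1307 bp
  5199 − 1307 = 3892 bp
  6801 − 5199 = 1602 bp
Sorted largest to smallest: 3892, 1602, 1307 bp.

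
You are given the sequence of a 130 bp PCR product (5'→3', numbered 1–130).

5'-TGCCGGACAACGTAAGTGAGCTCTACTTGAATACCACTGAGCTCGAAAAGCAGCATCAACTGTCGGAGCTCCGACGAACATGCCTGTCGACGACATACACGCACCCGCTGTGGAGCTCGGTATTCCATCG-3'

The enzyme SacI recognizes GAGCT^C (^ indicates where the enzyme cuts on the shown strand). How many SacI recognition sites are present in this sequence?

GAGCTC occurs starting at positions 18, 39, 66, 113.
SacI cuts at 4 sites.

4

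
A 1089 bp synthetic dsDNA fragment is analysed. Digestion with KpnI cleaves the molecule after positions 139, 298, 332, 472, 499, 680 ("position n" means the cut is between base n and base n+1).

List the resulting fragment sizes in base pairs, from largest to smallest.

409, 181, 159, 140, 139, 34, 27 bp

Linear molecule, 6 cuts → 7 fragments:
  139 − 0 = 139 bp
  298 − 139 = 159 bp
  332 − 298 = 34 bp
  472 − 332 = 140 bp
  499 − 472 = 27 bp
  680 − 499 = 181 bp
  1089 − 680 = 409 bp
Sorted largest to smallest: 409, 181, 159, 140, 139, 34, 27 bp.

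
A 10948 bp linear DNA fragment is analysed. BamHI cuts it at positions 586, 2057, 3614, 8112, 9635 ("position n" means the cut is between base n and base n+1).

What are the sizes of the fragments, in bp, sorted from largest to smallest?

Linear molecule, 5 cuts → 6 fragments:
  586 − 0 = 586 bp
  2057 − 586 = 1471 bp
  3614 − 2057 = 1557 bp
  8112 − 3614 = 4498 bp
  9635 − 8112 = 1523 bp
  10948 − 9635 = 1313 bp
Sorted largest to smallest: 4498, 1557, 1523, 1471, 1313, 586 bp.

4498, 1557, 1523, 1471, 1313, 586 bp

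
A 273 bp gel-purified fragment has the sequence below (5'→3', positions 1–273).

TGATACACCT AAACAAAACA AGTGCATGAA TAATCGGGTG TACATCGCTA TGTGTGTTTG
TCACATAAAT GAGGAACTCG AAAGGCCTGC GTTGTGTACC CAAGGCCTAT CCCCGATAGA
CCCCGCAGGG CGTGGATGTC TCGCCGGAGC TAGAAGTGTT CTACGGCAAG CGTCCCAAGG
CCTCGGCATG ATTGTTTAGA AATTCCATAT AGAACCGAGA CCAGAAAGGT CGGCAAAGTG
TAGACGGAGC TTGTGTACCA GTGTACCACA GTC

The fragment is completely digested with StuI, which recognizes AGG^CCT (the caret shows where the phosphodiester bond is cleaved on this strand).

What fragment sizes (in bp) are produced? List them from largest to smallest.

93, 85, 75, 20 bp

StuI sites (AGGCCT) start at positions 83, 103, 178.
StuI cuts after base 3 of each site, so after positions 85, 105, 180.
Linear molecule, 3 cuts → 4 fragments:
  1–85 → 85 bp
  86–105 → 20 bp
  106–180 → 75 bp
  181–273 → 93 bp
Sorted largest to smallest: 93, 85, 75, 20 bp.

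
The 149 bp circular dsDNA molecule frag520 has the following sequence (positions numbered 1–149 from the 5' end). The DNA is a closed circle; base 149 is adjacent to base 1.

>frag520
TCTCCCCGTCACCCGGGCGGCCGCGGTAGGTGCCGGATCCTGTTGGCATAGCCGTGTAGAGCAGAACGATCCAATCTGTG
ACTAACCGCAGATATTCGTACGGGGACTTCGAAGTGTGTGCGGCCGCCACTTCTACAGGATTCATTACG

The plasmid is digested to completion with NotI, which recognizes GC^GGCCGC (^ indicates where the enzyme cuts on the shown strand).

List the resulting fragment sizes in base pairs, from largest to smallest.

103, 46 bp

NotI sites (GCGGCCGC) start at positions 17, 120.
NotI cuts after base 2 of each site, so after positions 18, 121.
Circular molecule, 2 cuts → 2 fragments:
  19–121 → 103 bp
  122–149 then 1–18 → 28 + 18 = 46 bp
Sorted largest to smallest: 103, 46 bp.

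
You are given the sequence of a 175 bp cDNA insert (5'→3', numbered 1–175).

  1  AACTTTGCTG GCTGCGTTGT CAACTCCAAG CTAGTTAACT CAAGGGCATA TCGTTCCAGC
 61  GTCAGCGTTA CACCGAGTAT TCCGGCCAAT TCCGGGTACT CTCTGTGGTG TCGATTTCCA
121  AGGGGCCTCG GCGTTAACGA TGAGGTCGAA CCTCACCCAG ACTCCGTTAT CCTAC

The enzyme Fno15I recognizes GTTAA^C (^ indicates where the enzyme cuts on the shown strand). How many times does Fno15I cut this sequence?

2

GTTAAC occurs starting at positions 34, 133.
Fno15I cuts at 2 sites.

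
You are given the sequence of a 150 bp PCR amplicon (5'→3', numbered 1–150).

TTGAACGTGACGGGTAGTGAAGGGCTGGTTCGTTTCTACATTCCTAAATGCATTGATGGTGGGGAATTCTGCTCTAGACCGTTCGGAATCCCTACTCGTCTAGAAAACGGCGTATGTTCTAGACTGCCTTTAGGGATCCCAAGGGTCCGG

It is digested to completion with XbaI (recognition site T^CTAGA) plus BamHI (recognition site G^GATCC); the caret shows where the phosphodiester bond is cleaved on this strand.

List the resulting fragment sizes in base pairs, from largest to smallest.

73, 26, 19, 16, 16 bp

XbaI sites (TCTAGA) start at positions 73, 99, 118.
XbaI cuts after the first base of each site, so after positions 73, 99, 118.
The BamHI site (GGATCC) starts at position 134.
BamHI cuts after the first base of each site, so after position 134.
Combined cut positions: 73, 99, 118, 134.
Linear molecule, 4 cuts → 5 fragments:
  1–73 → 73 bp
  74–99 → 26 bp
  100–118 → 19 bp
  119–134 → 16 bp
  135–150 → 16 bp
Sorted largest to smallest: 73, 26, 19, 16, 16 bp.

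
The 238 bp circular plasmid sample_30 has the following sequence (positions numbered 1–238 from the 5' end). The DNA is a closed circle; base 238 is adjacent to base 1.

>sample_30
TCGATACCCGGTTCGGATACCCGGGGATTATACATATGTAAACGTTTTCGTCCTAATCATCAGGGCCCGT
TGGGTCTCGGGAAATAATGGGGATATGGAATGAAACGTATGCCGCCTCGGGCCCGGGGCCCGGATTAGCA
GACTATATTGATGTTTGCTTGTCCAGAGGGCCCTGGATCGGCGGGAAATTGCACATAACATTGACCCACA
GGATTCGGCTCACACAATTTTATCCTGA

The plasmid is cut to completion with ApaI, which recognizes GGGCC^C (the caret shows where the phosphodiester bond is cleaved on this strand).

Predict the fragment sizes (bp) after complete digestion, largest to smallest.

133, 56, 42, 7 bp

ApaI sites (GGGCCC) start at positions 63, 119, 126, 168.
ApaI cuts after base 5 of each site (before the last base), so after positions 67, 123, 130, 172.
Circular molecule, 4 cuts → 4 fragments:
  68–123 → 56 bp
  124–130 → 7 bp
  131–172 → 42 bp
  173–238 then 1–67 → 66 + 67 = 133 bp
Sorted largest to smallest: 133, 56, 42, 7 bp.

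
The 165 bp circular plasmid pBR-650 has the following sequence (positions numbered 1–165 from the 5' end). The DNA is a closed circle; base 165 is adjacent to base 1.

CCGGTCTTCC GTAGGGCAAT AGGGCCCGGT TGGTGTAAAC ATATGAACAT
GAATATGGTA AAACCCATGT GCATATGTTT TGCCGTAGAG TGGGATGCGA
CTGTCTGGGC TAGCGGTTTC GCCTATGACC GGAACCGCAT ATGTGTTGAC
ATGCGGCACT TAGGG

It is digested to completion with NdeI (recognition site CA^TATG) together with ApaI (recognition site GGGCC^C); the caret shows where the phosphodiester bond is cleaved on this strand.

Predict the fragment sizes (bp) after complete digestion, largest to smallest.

66, 52, 32, 15 bp

NdeI sites (CATATG) start at positions 40, 72, 138.
NdeI cuts after base 2 of each site, so after positions 41, 73, 139.
The ApaI site (GGGCCC) starts at position 22.
ApaI cuts after base 5 of each site (before the last base), so after position 26.
Combined cut positions: 26, 41, 73, 139.
Circular molecule, 4 cuts → 4 fragments:
  27–41 → 15 bp
  42–73 → 32 bp
  74–139 → 66 bp
  140–165 then 1–26 → 26 + 26 = 52 bp
Sorted largest to smallest: 66, 52, 32, 15 bp.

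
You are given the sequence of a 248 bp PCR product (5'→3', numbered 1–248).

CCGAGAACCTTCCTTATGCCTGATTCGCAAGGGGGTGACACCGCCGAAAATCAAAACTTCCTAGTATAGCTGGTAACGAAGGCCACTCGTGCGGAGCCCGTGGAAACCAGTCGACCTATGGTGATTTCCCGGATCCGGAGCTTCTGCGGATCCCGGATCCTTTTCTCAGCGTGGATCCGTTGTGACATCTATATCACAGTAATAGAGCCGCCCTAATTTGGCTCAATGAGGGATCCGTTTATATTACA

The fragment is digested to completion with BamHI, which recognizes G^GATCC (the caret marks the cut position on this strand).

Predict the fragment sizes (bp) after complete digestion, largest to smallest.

BamHI sites (GGATCC) start at positions 131, 148, 155, 173, 231.
BamHI cuts after the first base of each site, so after positions 131, 148, 155, 173, 231.
Linear molecule, 5 cuts → 6 fragments:
  1–131 → 131 bp
  132–148 → 17 bp
  149–155 → 7 bp
  156–173 → 18 bp
  174–231 → 58 bp
  232–248 → 17 bp
Sorted largest to smallest: 131, 58, 18, 17, 17, 7 bp.

131, 58, 18, 17, 17, 7 bp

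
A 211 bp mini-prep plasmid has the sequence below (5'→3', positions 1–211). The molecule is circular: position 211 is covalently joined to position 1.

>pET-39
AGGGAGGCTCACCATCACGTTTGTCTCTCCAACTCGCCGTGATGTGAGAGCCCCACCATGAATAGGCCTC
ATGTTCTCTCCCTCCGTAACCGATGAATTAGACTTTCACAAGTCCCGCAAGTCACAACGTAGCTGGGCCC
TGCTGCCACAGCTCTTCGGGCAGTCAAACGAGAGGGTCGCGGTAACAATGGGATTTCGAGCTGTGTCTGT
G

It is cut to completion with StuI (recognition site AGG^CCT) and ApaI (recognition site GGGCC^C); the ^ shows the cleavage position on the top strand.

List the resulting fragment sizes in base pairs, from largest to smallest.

138, 73 bp

The StuI site (AGGCCT) starts at position 64.
StuI cuts after base 3 of each site, so after position 66.
The ApaI site (GGGCCC) starts at position 135.
ApaI cuts after base 5 of each site (before the last base), so after position 139.
Combined cut positions: 66, 139.
Circular molecule, 2 cuts → 2 fragments:
  67–139 → 73 bp
  140–211 then 1–66 → 72 + 66 = 138 bp
Sorted largest to smallest: 138, 73 bp.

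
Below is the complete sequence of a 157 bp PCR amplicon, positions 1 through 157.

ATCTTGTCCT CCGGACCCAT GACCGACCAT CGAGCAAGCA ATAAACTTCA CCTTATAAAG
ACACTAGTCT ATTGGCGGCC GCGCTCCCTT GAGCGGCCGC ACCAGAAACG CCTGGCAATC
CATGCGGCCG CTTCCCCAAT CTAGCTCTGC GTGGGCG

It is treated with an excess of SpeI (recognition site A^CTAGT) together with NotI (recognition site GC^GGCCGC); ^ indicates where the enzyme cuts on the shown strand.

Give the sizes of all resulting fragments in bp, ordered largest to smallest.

63, 32, 31, 18, 13 bp

The SpeI site (ACTAGT) starts at position 63.
SpeI cuts after the first base of each site, so after position 63.
NotI sites (GCGGCCGC) start at positions 75, 93, 124.
NotI cuts after base 2 of each site, so after positions 76, 94, 125.
Combined cut positions: 63, 76, 94, 125.
Linear molecule, 4 cuts → 5 fragments:
  1–63 → 63 bp
  64–76 → 13 bp
  77–94 → 18 bp
  95–125 → 31 bp
  126–157 → 32 bp
Sorted largest to smallest: 63, 32, 31, 18, 13 bp.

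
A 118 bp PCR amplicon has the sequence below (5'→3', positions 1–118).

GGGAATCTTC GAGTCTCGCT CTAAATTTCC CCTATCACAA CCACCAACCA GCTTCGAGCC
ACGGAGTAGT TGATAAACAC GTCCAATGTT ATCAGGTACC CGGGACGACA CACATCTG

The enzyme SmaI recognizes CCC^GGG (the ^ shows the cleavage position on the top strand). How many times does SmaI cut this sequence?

1

CCCGGG occurs starting at position 99.
SmaI cuts at 1 site.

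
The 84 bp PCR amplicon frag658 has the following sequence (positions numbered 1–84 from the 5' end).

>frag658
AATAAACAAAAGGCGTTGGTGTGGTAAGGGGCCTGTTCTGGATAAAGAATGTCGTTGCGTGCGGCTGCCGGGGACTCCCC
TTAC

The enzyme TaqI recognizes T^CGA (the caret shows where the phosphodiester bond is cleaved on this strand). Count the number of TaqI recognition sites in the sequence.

No occurrence of TCGA is present in the sequence.
TaqI does not cut: 0 sites.

0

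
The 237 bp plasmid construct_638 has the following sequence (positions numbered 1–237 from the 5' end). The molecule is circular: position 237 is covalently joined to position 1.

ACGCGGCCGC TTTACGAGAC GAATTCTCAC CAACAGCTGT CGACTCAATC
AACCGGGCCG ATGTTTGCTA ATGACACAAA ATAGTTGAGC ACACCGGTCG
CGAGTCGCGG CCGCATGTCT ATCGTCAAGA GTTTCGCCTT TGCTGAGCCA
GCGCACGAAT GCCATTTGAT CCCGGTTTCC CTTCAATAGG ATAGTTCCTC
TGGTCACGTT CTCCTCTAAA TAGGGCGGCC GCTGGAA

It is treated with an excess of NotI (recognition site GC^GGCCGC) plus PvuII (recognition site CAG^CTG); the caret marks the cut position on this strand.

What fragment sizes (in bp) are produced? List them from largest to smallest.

118, 72, 32, 15 bp

NotI sites (GCGGCCGC) start at positions 3, 107, 225.
NotI cuts after base 2 of each site, so after positions 4, 108, 226.
The PvuII site (CAGCTG) starts at position 34.
PvuII cuts after base 3 of each site, so after position 36.
Combined cut positions: 4, 36, 108, 226.
Circular molecule, 4 cuts → 4 fragments:
  5–36 → 32 bp
  37–108 → 72 bp
  109–226 → 118 bp
  227–237 then 1–4 → 11 + 4 = 15 bp
Sorted largest to smallest: 118, 72, 32, 15 bp.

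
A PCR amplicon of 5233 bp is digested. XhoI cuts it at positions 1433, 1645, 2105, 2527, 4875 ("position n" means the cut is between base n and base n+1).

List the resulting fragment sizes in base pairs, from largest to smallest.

Linear molecule, 5 cuts → 6 fragments:
  1433 − 0 = 1433 bp
  1645 − 1433 = 212 bp
  2105 − 1645 = 460 bp
  2527 − 2105 = 422 bp
  4875 − 2527 = 2348 bp
  5233 − 4875 = 358 bp
Sorted largest to smallest: 2348, 1433, 460, 422, 358, 212 bp.

2348, 1433, 460, 422, 358, 212 bp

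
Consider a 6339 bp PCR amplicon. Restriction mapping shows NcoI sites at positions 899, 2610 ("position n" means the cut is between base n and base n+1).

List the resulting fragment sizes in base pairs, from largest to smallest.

Linear molecule, 2 cuts → 3 fragments:
  899 − 0 = 899 bp
  2610 − 899 = 1711 bp
  6339 − 2610 = 3729 bp
Sorted largest to smallest: 3729, 1711, 899 bp.

3729, 1711, 899 bp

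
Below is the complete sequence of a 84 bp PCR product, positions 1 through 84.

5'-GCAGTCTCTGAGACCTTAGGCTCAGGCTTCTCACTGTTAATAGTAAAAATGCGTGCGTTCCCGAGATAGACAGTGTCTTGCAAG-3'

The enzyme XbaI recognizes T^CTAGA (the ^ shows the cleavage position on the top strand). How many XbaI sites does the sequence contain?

0

No occurrence of TCTAGA is present in the sequence.
XbaI does not cut: 0 sites.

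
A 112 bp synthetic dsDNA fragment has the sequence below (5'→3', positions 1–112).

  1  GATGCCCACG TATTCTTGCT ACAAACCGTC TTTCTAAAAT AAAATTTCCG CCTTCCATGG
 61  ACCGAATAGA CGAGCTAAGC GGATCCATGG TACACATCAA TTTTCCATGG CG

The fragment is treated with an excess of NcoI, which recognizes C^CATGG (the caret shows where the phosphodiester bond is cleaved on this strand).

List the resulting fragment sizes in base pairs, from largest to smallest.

NcoI sites (CCATGG) start at positions 55, 85, 105.
NcoI cuts after the first base of each site, so after positions 55, 85, 105.
Linear molecule, 3 cuts → 4 fragments:
  1–55 → 55 bp
  56–85 → 30 bp
  86–105 → 20 bp
  106–112 → 7 bp
Sorted largest to smallest: 55, 30, 20, 7 bp.

55, 30, 20, 7 bp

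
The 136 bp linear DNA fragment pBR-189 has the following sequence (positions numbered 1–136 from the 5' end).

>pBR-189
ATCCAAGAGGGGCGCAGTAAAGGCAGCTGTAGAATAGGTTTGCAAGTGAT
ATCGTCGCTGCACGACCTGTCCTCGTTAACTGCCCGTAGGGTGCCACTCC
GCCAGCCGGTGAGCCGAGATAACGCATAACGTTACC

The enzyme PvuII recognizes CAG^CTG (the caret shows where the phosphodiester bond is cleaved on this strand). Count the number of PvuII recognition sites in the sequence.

CAGCTG occurs starting at position 24.
PvuII cuts at 1 site.

1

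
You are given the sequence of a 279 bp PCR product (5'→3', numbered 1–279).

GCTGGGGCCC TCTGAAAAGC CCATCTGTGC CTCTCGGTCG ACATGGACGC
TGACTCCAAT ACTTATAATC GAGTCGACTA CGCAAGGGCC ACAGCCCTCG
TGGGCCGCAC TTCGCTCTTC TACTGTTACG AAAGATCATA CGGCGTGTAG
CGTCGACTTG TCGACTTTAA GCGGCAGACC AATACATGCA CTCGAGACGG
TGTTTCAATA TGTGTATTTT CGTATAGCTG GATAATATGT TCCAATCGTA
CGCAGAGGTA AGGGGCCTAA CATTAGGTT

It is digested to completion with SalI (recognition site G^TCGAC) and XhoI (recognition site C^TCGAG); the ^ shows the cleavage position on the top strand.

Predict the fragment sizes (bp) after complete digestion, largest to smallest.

SalI sites (GTCGAC) start at positions 37, 73, 152, 160.
SalI cuts after the first base of each site, so after positions 37, 73, 152, 160.
The XhoI site (CTCGAG) starts at position 191.
XhoI cuts after the first base of each site, so after position 191.
Combined cut positions: 37, 73, 152, 160, 191.
Linear molecule, 5 cuts → 6 fragments:
  1–37 → 37 bp
  38–73 → 36 bp
  74–152 → 79 bp
  153–160 → 8 bp
  161–191 → 31 bp
  192–279 → 88 bp
Sorted largest to smallest: 88, 79, 37, 36, 31, 8 bp.

88, 79, 37, 36, 31, 8 bp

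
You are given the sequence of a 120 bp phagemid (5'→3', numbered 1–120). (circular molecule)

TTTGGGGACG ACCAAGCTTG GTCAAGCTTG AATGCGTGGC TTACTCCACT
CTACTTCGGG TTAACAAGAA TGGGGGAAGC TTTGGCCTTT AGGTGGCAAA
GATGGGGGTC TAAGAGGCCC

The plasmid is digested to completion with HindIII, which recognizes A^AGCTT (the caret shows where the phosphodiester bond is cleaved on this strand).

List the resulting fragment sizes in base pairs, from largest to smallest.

HindIII sites (AAGCTT) start at positions 14, 24, 77.
HindIII cuts after the first base of each site, so after positions 14, 24, 77.
Circular molecule, 3 cuts → 3 fragments:
  15–24 → 10 bp
  25–77 → 53 bp
  78–120 then 1–14 → 43 + 14 = 57 bp
Sorted largest to smallest: 57, 53, 10 bp.

57, 53, 10 bp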